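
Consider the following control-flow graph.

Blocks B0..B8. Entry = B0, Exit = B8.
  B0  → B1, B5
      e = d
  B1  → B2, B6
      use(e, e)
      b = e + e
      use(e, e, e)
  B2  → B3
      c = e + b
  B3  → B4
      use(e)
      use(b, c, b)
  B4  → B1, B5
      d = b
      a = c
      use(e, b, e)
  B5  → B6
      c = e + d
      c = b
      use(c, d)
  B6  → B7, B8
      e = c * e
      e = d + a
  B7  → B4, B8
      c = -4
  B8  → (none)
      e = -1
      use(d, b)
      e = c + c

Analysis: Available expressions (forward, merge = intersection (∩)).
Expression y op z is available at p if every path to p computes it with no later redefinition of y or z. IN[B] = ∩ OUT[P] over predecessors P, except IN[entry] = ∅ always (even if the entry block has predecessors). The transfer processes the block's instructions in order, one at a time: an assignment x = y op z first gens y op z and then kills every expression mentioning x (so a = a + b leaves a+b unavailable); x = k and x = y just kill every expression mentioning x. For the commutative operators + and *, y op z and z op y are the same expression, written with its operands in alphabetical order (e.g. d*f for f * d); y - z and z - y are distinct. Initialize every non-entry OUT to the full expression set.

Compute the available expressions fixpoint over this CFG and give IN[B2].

Answer: {e+e}

Derivation:
Per-block solution:
  B0:   IN={}   OUT={}
  B1:   IN={}   OUT={e+e}
  B2:   IN={e+e}   OUT={b+e, e+e}
  B3:   IN={b+e, e+e}   OUT={b+e, e+e}
  B4:   IN={}   OUT={}
  B5:   IN={}   OUT={d+e}
  B6:   IN={}   OUT={a+d}
  B7:   IN={a+d}   OUT={a+d}
  B8:   IN={a+d}   OUT={a+d, c+c}

Merge at B2: IN[B2] = OUT[B1] = {e+e}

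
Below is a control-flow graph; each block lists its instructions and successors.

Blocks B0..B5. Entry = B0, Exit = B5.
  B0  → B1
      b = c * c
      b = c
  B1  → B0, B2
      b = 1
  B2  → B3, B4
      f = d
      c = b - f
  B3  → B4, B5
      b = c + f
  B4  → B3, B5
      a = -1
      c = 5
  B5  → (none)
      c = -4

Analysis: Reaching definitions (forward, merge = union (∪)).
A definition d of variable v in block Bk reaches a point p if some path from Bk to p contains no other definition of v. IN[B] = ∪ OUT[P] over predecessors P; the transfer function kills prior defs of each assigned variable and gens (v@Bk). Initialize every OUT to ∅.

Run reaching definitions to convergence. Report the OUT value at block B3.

Answer: {a@B4, b@B3, c@B2, c@B4, f@B2}

Derivation:
Per-block solution:
  B0: | IN={b@B1} | OUT={b@B0}
  B1: | IN={b@B0} | OUT={b@B1}
  B2: | IN={b@B1} | OUT={b@B1, c@B2, f@B2}
  B3: | IN={a@B4, b@B1, b@B3, c@B2, c@B4, f@B2} | OUT={a@B4, b@B3, c@B2, c@B4, f@B2}
  B4: | IN={a@B4, b@B1, b@B3, c@B2, c@B4, f@B2} | OUT={a@B4, b@B1, b@B3, c@B4, f@B2}
  B5: | IN={a@B4, b@B1, b@B3, c@B2, c@B4, f@B2} | OUT={a@B4, b@B1, b@B3, c@B5, f@B2}

Merge at B3: IN[B3] = OUT[B2] ⊔ OUT[B4] = {a@B4, b@B1, b@B3, c@B2, c@B4, f@B2}
Applying B3's transfer function to that IN value gives OUT[B3] (row B3 above).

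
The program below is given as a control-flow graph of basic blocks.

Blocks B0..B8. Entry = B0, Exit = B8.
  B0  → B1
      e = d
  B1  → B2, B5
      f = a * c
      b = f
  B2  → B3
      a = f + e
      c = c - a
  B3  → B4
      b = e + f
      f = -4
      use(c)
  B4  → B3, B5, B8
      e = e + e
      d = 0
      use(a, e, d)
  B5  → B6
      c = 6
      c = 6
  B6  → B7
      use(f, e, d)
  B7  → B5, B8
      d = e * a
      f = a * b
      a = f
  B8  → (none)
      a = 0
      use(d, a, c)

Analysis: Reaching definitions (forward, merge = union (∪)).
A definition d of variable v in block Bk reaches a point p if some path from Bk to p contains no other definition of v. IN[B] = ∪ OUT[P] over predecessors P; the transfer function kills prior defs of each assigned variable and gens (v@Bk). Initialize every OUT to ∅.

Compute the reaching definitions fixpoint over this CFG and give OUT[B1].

Answer: {b@B1, e@B0, f@B1}

Working:
Fixpoint table:
  B0: | IN={} | OUT={e@B0}
  B1: | IN={e@B0} | OUT={b@B1, e@B0, f@B1}
  B2: | IN={b@B1, e@B0, f@B1} | OUT={a@B2, b@B1, c@B2, e@B0, f@B1}
  B3: | IN={a@B2, b@B1, b@B3, c@B2, d@B4, e@B0, e@B4, f@B1, f@B3} | OUT={a@B2, b@B3, c@B2, d@B4, e@B0, e@B4, f@B3}
  B4: | IN={a@B2, b@B3, c@B2, d@B4, e@B0, e@B4, f@B3} | OUT={a@B2, b@B3, c@B2, d@B4, e@B4, f@B3}
  B5: | IN={a@B2, a@B7, b@B1, b@B3, c@B2, c@B5, d@B4, d@B7, e@B0, e@B4, f@B1, f@B3, f@B7} | OUT={a@B2, a@B7, b@B1, b@B3, c@B5, d@B4, d@B7, e@B0, e@B4, f@B1, f@B3, f@B7}
  B6: | IN={a@B2, a@B7, b@B1, b@B3, c@B5, d@B4, d@B7, e@B0, e@B4, f@B1, f@B3, f@B7} | OUT={a@B2, a@B7, b@B1, b@B3, c@B5, d@B4, d@B7, e@B0, e@B4, f@B1, f@B3, f@B7}
  B7: | IN={a@B2, a@B7, b@B1, b@B3, c@B5, d@B4, d@B7, e@B0, e@B4, f@B1, f@B3, f@B7} | OUT={a@B7, b@B1, b@B3, c@B5, d@B7, e@B0, e@B4, f@B7}
  B8: | IN={a@B2, a@B7, b@B1, b@B3, c@B2, c@B5, d@B4, d@B7, e@B0, e@B4, f@B3, f@B7} | OUT={a@B8, b@B1, b@B3, c@B2, c@B5, d@B4, d@B7, e@B0, e@B4, f@B3, f@B7}

Merge at B1: IN[B1] = OUT[B0] = {e@B0}
Applying B1's transfer function to that IN value gives OUT[B1] (row B1 above).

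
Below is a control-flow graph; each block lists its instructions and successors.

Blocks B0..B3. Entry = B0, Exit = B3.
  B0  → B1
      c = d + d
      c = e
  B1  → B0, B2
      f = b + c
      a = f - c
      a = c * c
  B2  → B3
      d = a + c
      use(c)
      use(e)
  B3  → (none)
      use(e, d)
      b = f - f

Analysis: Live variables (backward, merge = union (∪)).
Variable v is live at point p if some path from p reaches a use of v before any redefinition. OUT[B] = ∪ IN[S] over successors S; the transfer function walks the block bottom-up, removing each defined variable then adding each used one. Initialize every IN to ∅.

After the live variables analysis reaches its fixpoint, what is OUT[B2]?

Converged values:
  B0:   IN={b, d, e}   OUT={b, c, d, e}
  B1:   IN={b, c, d, e}   OUT={a, b, c, d, e, f}
  B2:   IN={a, c, e, f}   OUT={d, e, f}
  B3:   IN={d, e, f}   OUT={}

Merge at B2: OUT[B2] = IN[B3] = {d, e, f}

Answer: {d, e, f}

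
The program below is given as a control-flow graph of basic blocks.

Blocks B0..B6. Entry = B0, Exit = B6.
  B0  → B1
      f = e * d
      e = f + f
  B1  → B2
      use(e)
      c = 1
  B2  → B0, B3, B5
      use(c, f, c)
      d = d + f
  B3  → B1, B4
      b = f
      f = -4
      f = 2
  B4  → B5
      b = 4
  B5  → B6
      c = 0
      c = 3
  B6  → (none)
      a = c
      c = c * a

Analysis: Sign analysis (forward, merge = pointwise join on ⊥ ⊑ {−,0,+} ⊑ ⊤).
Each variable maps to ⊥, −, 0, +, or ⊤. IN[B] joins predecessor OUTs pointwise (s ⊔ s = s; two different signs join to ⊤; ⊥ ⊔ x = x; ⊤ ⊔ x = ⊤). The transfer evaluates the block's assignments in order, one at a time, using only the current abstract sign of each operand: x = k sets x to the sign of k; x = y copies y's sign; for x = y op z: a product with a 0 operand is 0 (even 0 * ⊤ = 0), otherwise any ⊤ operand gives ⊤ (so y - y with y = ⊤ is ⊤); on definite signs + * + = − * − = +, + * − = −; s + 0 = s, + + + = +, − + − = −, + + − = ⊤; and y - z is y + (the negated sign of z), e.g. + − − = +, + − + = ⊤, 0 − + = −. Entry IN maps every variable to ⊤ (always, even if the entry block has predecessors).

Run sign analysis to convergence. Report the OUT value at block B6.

Per-block solution:
  B0: | IN=(all ⊤) | OUT=(all ⊤)
  B1: | IN=(all ⊤) | OUT={c:+; rest ⊤}
  B2: | IN={c:+; rest ⊤} | OUT={c:+; rest ⊤}
  B3: | IN={c:+; rest ⊤} | OUT={c:+, f:+; rest ⊤}
  B4: | IN={c:+, f:+; rest ⊤} | OUT={b:+, c:+, f:+; rest ⊤}
  B5: | IN={c:+; rest ⊤} | OUT={c:+; rest ⊤}
  B6: | IN={c:+; rest ⊤} | OUT={a:+, c:+; rest ⊤}

Merge at B6: IN[B6] = OUT[B5] = {a: ⊤, b: ⊤, c: +, d: ⊤, e: ⊤, f: ⊤}
Applying B6's transfer function to that IN value gives OUT[B6] (row B6 above).

Answer: {a: +, b: ⊤, c: +, d: ⊤, e: ⊤, f: ⊤}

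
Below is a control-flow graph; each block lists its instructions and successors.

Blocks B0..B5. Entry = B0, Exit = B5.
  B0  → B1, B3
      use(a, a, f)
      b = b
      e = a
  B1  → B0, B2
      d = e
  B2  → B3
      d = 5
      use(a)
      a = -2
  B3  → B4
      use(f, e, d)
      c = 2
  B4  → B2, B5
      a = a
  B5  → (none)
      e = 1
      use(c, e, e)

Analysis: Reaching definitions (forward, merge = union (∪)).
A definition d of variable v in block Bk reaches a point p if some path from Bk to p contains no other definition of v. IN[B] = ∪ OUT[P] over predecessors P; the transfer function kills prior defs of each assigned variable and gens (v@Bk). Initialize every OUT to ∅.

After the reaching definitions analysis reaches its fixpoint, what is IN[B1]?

Converged values:
  B0:   IN={b@B0, d@B1, e@B0}   OUT={b@B0, d@B1, e@B0}
  B1:   IN={b@B0, d@B1, e@B0}   OUT={b@B0, d@B1, e@B0}
  B2:   IN={a@B4, b@B0, c@B3, d@B1, d@B2, e@B0}   OUT={a@B2, b@B0, c@B3, d@B2, e@B0}
  B3:   IN={a@B2, b@B0, c@B3, d@B1, d@B2, e@B0}   OUT={a@B2, b@B0, c@B3, d@B1, d@B2, e@B0}
  B4:   IN={a@B2, b@B0, c@B3, d@B1, d@B2, e@B0}   OUT={a@B4, b@B0, c@B3, d@B1, d@B2, e@B0}
  B5:   IN={a@B4, b@B0, c@B3, d@B1, d@B2, e@B0}   OUT={a@B4, b@B0, c@B3, d@B1, d@B2, e@B5}

Merge at B1: IN[B1] = OUT[B0] = {b@B0, d@B1, e@B0}

Answer: {b@B0, d@B1, e@B0}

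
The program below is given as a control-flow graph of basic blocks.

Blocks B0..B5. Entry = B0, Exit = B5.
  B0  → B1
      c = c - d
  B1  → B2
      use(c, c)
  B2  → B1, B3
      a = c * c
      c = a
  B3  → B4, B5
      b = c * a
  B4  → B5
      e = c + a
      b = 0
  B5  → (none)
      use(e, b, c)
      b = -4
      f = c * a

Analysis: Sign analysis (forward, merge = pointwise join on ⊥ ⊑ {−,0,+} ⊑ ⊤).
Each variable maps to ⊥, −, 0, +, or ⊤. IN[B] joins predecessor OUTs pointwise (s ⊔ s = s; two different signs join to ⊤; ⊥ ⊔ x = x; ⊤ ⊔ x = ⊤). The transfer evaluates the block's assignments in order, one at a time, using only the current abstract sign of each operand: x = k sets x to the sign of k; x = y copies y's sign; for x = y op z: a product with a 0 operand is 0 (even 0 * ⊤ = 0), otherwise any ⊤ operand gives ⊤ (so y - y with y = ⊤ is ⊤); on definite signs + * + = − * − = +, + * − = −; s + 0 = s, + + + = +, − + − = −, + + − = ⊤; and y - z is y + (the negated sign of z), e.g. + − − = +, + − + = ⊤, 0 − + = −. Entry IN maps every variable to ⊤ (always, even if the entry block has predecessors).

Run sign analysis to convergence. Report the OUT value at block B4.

Answer: {a: ⊤, b: 0, c: ⊤, d: ⊤, e: ⊤, f: ⊤}

Working:
Converged values:
  B0:   IN=(all ⊤)   OUT=(all ⊤)
  B1:   IN=(all ⊤)   OUT=(all ⊤)
  B2:   IN=(all ⊤)   OUT=(all ⊤)
  B3:   IN=(all ⊤)   OUT=(all ⊤)
  B4:   IN=(all ⊤)   OUT={b:0; rest ⊤}
  B5:   IN=(all ⊤)   OUT={b:-; rest ⊤}

Merge at B4: IN[B4] = OUT[B3] = {a: ⊤, b: ⊤, c: ⊤, d: ⊤, e: ⊤, f: ⊤}
Applying B4's transfer function to that IN value gives OUT[B4] (row B4 above).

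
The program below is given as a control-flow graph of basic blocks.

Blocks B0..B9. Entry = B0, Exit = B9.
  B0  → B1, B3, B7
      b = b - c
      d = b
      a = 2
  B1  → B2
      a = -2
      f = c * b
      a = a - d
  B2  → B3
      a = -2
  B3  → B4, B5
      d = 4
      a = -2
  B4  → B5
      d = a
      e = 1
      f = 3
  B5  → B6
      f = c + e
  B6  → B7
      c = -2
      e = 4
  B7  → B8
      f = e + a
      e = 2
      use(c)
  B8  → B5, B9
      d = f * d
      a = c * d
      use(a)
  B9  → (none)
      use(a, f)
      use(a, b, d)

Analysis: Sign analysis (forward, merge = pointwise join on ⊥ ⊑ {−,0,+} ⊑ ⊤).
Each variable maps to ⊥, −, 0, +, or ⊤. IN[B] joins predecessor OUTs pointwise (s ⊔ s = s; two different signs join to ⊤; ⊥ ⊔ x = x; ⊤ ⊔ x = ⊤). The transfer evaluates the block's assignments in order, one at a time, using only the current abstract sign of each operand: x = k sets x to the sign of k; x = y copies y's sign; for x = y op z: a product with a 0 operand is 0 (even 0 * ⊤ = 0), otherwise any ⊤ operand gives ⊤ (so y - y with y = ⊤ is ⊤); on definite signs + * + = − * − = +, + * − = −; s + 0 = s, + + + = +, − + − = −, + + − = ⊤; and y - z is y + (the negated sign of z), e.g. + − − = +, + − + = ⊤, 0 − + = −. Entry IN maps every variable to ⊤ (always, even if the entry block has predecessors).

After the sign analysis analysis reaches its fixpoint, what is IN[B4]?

Converged values:
  B0:   IN=(all ⊤)   OUT={a:+; rest ⊤}
  B1:   IN={a:+; rest ⊤}   OUT=(all ⊤)
  B2:   IN=(all ⊤)   OUT={a:-; rest ⊤}
  B3:   IN=(all ⊤)   OUT={a:-, d:+; rest ⊤}
  B4:   IN={a:-, d:+; rest ⊤}   OUT={a:-, d:-, e:+, f:+; rest ⊤}
  B5:   IN=(all ⊤)   OUT=(all ⊤)
  B6:   IN=(all ⊤)   OUT={c:-, e:+; rest ⊤}
  B7:   IN=(all ⊤)   OUT={e:+; rest ⊤}
  B8:   IN={e:+; rest ⊤}   OUT={e:+; rest ⊤}
  B9:   IN={e:+; rest ⊤}   OUT={e:+; rest ⊤}

Merge at B4: IN[B4] = OUT[B3] = {a: -, b: ⊤, c: ⊤, d: +, e: ⊤, f: ⊤}

Answer: {a: -, b: ⊤, c: ⊤, d: +, e: ⊤, f: ⊤}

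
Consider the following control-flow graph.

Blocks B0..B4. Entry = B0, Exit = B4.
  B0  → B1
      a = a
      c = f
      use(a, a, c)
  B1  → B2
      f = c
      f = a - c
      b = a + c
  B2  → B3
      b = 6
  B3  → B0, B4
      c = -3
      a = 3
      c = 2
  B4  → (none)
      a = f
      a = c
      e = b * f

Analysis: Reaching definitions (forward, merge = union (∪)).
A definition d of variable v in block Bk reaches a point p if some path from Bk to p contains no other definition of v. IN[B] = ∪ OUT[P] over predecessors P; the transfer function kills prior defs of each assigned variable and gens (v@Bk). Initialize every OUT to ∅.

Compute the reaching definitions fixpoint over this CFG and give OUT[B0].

Answer: {a@B0, b@B2, c@B0, f@B1}

Trace:
Converged values:
  B0: | IN={a@B3, b@B2, c@B3, f@B1} | OUT={a@B0, b@B2, c@B0, f@B1}
  B1: | IN={a@B0, b@B2, c@B0, f@B1} | OUT={a@B0, b@B1, c@B0, f@B1}
  B2: | IN={a@B0, b@B1, c@B0, f@B1} | OUT={a@B0, b@B2, c@B0, f@B1}
  B3: | IN={a@B0, b@B2, c@B0, f@B1} | OUT={a@B3, b@B2, c@B3, f@B1}
  B4: | IN={a@B3, b@B2, c@B3, f@B1} | OUT={a@B4, b@B2, c@B3, e@B4, f@B1}

Merge at B0 (entry node, so the boundary value {} is joined with the incoming edge(s)): IN[B0] = {} ⊔ OUT[B3] = {a@B3, b@B2, c@B3, f@B1}
Applying B0's transfer function to that IN value gives OUT[B0] (row B0 above).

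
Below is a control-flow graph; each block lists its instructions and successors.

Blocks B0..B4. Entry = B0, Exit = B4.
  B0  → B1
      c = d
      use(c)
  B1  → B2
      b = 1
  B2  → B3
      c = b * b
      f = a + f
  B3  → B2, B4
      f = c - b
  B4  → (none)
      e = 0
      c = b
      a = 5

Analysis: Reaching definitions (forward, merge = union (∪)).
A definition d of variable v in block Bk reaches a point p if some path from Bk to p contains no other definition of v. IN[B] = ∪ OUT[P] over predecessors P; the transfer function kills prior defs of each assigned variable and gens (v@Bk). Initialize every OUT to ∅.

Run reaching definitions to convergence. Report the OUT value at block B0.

Fixpoint table:
  B0:  IN={}  OUT={c@B0}
  B1:  IN={c@B0}  OUT={b@B1, c@B0}
  B2:  IN={b@B1, c@B0, c@B2, f@B3}  OUT={b@B1, c@B2, f@B2}
  B3:  IN={b@B1, c@B2, f@B2}  OUT={b@B1, c@B2, f@B3}
  B4:  IN={b@B1, c@B2, f@B3}  OUT={a@B4, b@B1, c@B4, e@B4, f@B3}

B0 is the boundary node: IN[B0] = {}
Applying B0's transfer function to that IN value gives OUT[B0] (row B0 above).

Answer: {c@B0}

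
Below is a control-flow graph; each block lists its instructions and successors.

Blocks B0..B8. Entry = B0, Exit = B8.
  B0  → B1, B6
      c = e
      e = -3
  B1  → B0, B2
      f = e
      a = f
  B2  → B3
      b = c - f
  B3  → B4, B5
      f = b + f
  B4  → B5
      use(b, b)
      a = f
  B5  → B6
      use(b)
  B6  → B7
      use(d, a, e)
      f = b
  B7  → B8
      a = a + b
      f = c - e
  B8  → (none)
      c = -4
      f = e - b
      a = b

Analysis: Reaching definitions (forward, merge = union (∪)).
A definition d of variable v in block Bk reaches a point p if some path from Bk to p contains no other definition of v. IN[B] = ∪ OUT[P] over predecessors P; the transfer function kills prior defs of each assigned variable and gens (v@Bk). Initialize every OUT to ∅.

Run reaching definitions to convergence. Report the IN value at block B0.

Answer: {a@B1, c@B0, e@B0, f@B1}

Trace:
Per-block solution:
  B0:   IN={a@B1, c@B0, e@B0, f@B1}   OUT={a@B1, c@B0, e@B0, f@B1}
  B1:   IN={a@B1, c@B0, e@B0, f@B1}   OUT={a@B1, c@B0, e@B0, f@B1}
  B2:   IN={a@B1, c@B0, e@B0, f@B1}   OUT={a@B1, b@B2, c@B0, e@B0, f@B1}
  B3:   IN={a@B1, b@B2, c@B0, e@B0, f@B1}   OUT={a@B1, b@B2, c@B0, e@B0, f@B3}
  B4:   IN={a@B1, b@B2, c@B0, e@B0, f@B3}   OUT={a@B4, b@B2, c@B0, e@B0, f@B3}
  B5:   IN={a@B1, a@B4, b@B2, c@B0, e@B0, f@B3}   OUT={a@B1, a@B4, b@B2, c@B0, e@B0, f@B3}
  B6:   IN={a@B1, a@B4, b@B2, c@B0, e@B0, f@B1, f@B3}   OUT={a@B1, a@B4, b@B2, c@B0, e@B0, f@B6}
  B7:   IN={a@B1, a@B4, b@B2, c@B0, e@B0, f@B6}   OUT={a@B7, b@B2, c@B0, e@B0, f@B7}
  B8:   IN={a@B7, b@B2, c@B0, e@B0, f@B7}   OUT={a@B8, b@B2, c@B8, e@B0, f@B8}

Merge at B0 (entry node, so the boundary value {} is joined with the incoming edge(s)): IN[B0] = {} ⊔ OUT[B1] = {a@B1, c@B0, e@B0, f@B1}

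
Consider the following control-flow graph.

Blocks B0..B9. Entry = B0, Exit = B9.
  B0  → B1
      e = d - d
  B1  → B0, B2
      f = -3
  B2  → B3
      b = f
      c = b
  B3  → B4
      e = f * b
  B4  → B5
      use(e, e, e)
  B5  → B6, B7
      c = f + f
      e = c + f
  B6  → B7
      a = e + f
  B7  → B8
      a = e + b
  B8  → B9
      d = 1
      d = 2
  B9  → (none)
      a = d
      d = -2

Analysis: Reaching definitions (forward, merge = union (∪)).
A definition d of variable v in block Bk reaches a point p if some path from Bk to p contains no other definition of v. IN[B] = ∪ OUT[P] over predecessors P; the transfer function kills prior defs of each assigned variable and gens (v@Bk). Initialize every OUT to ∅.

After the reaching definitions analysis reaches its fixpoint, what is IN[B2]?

Per-block solution:
  B0:  IN={e@B0, f@B1}  OUT={e@B0, f@B1}
  B1:  IN={e@B0, f@B1}  OUT={e@B0, f@B1}
  B2:  IN={e@B0, f@B1}  OUT={b@B2, c@B2, e@B0, f@B1}
  B3:  IN={b@B2, c@B2, e@B0, f@B1}  OUT={b@B2, c@B2, e@B3, f@B1}
  B4:  IN={b@B2, c@B2, e@B3, f@B1}  OUT={b@B2, c@B2, e@B3, f@B1}
  B5:  IN={b@B2, c@B2, e@B3, f@B1}  OUT={b@B2, c@B5, e@B5, f@B1}
  B6:  IN={b@B2, c@B5, e@B5, f@B1}  OUT={a@B6, b@B2, c@B5, e@B5, f@B1}
  B7:  IN={a@B6, b@B2, c@B5, e@B5, f@B1}  OUT={a@B7, b@B2, c@B5, e@B5, f@B1}
  B8:  IN={a@B7, b@B2, c@B5, e@B5, f@B1}  OUT={a@B7, b@B2, c@B5, d@B8, e@B5, f@B1}
  B9:  IN={a@B7, b@B2, c@B5, d@B8, e@B5, f@B1}  OUT={a@B9, b@B2, c@B5, d@B9, e@B5, f@B1}

Merge at B2: IN[B2] = OUT[B1] = {e@B0, f@B1}

Answer: {e@B0, f@B1}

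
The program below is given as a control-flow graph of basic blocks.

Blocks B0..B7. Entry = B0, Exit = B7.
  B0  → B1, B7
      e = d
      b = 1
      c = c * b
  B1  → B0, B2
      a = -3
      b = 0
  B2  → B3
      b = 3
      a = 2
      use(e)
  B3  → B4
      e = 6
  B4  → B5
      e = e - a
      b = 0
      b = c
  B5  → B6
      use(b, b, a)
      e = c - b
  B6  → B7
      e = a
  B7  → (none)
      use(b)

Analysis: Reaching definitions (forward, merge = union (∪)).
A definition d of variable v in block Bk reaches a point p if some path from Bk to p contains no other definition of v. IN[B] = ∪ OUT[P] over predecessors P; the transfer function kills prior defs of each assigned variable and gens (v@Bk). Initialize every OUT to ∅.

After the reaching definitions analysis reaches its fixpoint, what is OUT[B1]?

Converged values:
  B0:  IN={a@B1, b@B1, c@B0, e@B0}  OUT={a@B1, b@B0, c@B0, e@B0}
  B1:  IN={a@B1, b@B0, c@B0, e@B0}  OUT={a@B1, b@B1, c@B0, e@B0}
  B2:  IN={a@B1, b@B1, c@B0, e@B0}  OUT={a@B2, b@B2, c@B0, e@B0}
  B3:  IN={a@B2, b@B2, c@B0, e@B0}  OUT={a@B2, b@B2, c@B0, e@B3}
  B4:  IN={a@B2, b@B2, c@B0, e@B3}  OUT={a@B2, b@B4, c@B0, e@B4}
  B5:  IN={a@B2, b@B4, c@B0, e@B4}  OUT={a@B2, b@B4, c@B0, e@B5}
  B6:  IN={a@B2, b@B4, c@B0, e@B5}  OUT={a@B2, b@B4, c@B0, e@B6}
  B7:  IN={a@B1, a@B2, b@B0, b@B4, c@B0, e@B0, e@B6}  OUT={a@B1, a@B2, b@B0, b@B4, c@B0, e@B0, e@B6}

Merge at B1: IN[B1] = OUT[B0] = {a@B1, b@B0, c@B0, e@B0}
Applying B1's transfer function to that IN value gives OUT[B1] (row B1 above).

Answer: {a@B1, b@B1, c@B0, e@B0}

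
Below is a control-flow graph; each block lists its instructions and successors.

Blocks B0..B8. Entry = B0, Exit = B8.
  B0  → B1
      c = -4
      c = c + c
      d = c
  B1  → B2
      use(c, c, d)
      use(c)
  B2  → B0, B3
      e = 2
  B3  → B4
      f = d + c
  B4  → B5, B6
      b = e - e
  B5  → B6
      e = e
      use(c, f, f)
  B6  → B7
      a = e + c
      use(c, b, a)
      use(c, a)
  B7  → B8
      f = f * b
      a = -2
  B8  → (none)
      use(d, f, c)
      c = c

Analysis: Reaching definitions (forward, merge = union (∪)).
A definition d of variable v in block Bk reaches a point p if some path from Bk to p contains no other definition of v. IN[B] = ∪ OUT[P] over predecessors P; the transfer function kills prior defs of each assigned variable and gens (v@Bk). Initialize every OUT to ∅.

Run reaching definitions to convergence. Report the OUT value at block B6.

Answer: {a@B6, b@B4, c@B0, d@B0, e@B2, e@B5, f@B3}

Trace:
Fixpoint table:
  B0:   IN={c@B0, d@B0, e@B2}   OUT={c@B0, d@B0, e@B2}
  B1:   IN={c@B0, d@B0, e@B2}   OUT={c@B0, d@B0, e@B2}
  B2:   IN={c@B0, d@B0, e@B2}   OUT={c@B0, d@B0, e@B2}
  B3:   IN={c@B0, d@B0, e@B2}   OUT={c@B0, d@B0, e@B2, f@B3}
  B4:   IN={c@B0, d@B0, e@B2, f@B3}   OUT={b@B4, c@B0, d@B0, e@B2, f@B3}
  B5:   IN={b@B4, c@B0, d@B0, e@B2, f@B3}   OUT={b@B4, c@B0, d@B0, e@B5, f@B3}
  B6:   IN={b@B4, c@B0, d@B0, e@B2, e@B5, f@B3}   OUT={a@B6, b@B4, c@B0, d@B0, e@B2, e@B5, f@B3}
  B7:   IN={a@B6, b@B4, c@B0, d@B0, e@B2, e@B5, f@B3}   OUT={a@B7, b@B4, c@B0, d@B0, e@B2, e@B5, f@B7}
  B8:   IN={a@B7, b@B4, c@B0, d@B0, e@B2, e@B5, f@B7}   OUT={a@B7, b@B4, c@B8, d@B0, e@B2, e@B5, f@B7}

Merge at B6: IN[B6] = OUT[B4] ⊔ OUT[B5] = {b@B4, c@B0, d@B0, e@B2, e@B5, f@B3}
Applying B6's transfer function to that IN value gives OUT[B6] (row B6 above).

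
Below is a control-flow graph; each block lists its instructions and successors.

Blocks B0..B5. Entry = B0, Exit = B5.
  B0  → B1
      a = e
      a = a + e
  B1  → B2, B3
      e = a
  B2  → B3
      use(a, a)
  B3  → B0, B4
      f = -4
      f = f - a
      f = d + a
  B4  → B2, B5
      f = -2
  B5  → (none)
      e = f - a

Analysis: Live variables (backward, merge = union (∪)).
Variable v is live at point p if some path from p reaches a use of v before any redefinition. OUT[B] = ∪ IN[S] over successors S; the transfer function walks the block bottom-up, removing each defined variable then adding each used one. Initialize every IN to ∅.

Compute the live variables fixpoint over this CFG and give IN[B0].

Answer: {d, e}

Derivation:
Fixpoint table:
  B0:  IN={d, e}  OUT={a, d}
  B1:  IN={a, d}  OUT={a, d, e}
  B2:  IN={a, d, e}  OUT={a, d, e}
  B3:  IN={a, d, e}  OUT={a, d, e}
  B4:  IN={a, d, e}  OUT={a, d, e, f}
  B5:  IN={a, f}  OUT={}

Merge at B0: OUT[B0] = IN[B1] = {a, d}
Applying B0's transfer function to that OUT value gives IN[B0] (row B0 above).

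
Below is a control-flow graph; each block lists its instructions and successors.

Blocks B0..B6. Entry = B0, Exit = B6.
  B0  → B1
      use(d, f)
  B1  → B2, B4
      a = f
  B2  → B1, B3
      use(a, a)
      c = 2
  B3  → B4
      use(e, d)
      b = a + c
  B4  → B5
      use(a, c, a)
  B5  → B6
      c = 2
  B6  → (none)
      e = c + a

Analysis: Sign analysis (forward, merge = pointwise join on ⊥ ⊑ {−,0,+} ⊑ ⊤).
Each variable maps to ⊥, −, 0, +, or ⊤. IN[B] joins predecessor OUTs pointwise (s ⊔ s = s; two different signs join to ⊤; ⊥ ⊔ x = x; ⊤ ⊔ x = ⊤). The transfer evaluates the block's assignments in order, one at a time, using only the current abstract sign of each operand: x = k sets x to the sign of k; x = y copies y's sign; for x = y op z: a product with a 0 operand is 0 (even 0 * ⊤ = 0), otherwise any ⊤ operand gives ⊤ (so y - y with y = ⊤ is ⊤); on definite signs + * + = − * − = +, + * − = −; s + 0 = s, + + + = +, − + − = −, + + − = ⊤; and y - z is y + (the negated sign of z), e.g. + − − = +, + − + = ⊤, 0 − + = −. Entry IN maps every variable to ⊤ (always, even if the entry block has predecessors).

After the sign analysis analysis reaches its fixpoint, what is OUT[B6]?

Per-block solution:
  B0:   IN=(all ⊤)   OUT=(all ⊤)
  B1:   IN=(all ⊤)   OUT=(all ⊤)
  B2:   IN=(all ⊤)   OUT={c:+; rest ⊤}
  B3:   IN={c:+; rest ⊤}   OUT={c:+; rest ⊤}
  B4:   IN=(all ⊤)   OUT=(all ⊤)
  B5:   IN=(all ⊤)   OUT={c:+; rest ⊤}
  B6:   IN={c:+; rest ⊤}   OUT={c:+; rest ⊤}

Merge at B6: IN[B6] = OUT[B5] = {a: ⊤, b: ⊤, c: +, d: ⊤, e: ⊤, f: ⊤}
Applying B6's transfer function to that IN value gives OUT[B6] (row B6 above).

Answer: {a: ⊤, b: ⊤, c: +, d: ⊤, e: ⊤, f: ⊤}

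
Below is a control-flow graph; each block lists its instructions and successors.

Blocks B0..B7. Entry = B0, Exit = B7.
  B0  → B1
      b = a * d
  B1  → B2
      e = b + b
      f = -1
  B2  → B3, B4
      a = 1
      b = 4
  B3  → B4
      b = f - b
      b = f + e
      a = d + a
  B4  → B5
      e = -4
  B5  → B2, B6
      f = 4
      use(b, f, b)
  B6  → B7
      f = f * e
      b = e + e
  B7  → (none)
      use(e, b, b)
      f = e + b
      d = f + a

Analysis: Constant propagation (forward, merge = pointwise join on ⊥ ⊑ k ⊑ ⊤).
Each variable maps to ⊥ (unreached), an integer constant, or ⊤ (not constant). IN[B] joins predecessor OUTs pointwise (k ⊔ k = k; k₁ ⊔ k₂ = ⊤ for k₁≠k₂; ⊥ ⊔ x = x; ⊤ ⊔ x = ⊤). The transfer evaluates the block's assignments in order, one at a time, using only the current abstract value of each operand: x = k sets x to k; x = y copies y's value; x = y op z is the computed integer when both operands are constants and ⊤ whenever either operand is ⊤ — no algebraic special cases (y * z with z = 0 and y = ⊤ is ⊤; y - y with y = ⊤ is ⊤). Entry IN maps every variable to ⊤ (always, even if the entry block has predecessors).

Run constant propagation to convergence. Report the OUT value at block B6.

Answer: {a: ⊤, b: -8, c: ⊤, d: ⊤, e: -4, f: -16}

Working:
Per-block solution:
  B0: | IN=(all ⊤) | OUT=(all ⊤)
  B1: | IN=(all ⊤) | OUT={f:-1; rest ⊤}
  B2: | IN=(all ⊤) | OUT={a:1, b:4; rest ⊤}
  B3: | IN={a:1, b:4; rest ⊤} | OUT=(all ⊤)
  B4: | IN=(all ⊤) | OUT={e:-4; rest ⊤}
  B5: | IN={e:-4; rest ⊤} | OUT={e:-4, f:4; rest ⊤}
  B6: | IN={e:-4, f:4; rest ⊤} | OUT={b:-8, e:-4, f:-16; rest ⊤}
  B7: | IN={b:-8, e:-4, f:-16; rest ⊤} | OUT={b:-8, e:-4, f:-12; rest ⊤}

Merge at B6: IN[B6] = OUT[B5] = {a: ⊤, b: ⊤, c: ⊤, d: ⊤, e: -4, f: 4}
Applying B6's transfer function to that IN value gives OUT[B6] (row B6 above).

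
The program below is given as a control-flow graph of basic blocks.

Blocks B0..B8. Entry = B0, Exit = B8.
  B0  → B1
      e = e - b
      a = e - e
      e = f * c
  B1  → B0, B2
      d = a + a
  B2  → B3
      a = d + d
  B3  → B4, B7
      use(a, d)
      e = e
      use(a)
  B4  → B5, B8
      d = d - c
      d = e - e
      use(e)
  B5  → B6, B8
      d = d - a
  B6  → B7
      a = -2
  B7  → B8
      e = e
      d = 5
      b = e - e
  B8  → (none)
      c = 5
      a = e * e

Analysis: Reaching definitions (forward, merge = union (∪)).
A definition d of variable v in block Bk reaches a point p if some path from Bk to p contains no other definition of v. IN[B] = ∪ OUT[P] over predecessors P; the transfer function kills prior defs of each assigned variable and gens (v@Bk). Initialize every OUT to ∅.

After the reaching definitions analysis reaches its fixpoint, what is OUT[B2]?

Converged values:
  B0: | IN={a@B0, d@B1, e@B0} | OUT={a@B0, d@B1, e@B0}
  B1: | IN={a@B0, d@B1, e@B0} | OUT={a@B0, d@B1, e@B0}
  B2: | IN={a@B0, d@B1, e@B0} | OUT={a@B2, d@B1, e@B0}
  B3: | IN={a@B2, d@B1, e@B0} | OUT={a@B2, d@B1, e@B3}
  B4: | IN={a@B2, d@B1, e@B3} | OUT={a@B2, d@B4, e@B3}
  B5: | IN={a@B2, d@B4, e@B3} | OUT={a@B2, d@B5, e@B3}
  B6: | IN={a@B2, d@B5, e@B3} | OUT={a@B6, d@B5, e@B3}
  B7: | IN={a@B2, a@B6, d@B1, d@B5, e@B3} | OUT={a@B2, a@B6, b@B7, d@B7, e@B7}
  B8: | IN={a@B2, a@B6, b@B7, d@B4, d@B5, d@B7, e@B3, e@B7} | OUT={a@B8, b@B7, c@B8, d@B4, d@B5, d@B7, e@B3, e@B7}

Merge at B2: IN[B2] = OUT[B1] = {a@B0, d@B1, e@B0}
Applying B2's transfer function to that IN value gives OUT[B2] (row B2 above).

Answer: {a@B2, d@B1, e@B0}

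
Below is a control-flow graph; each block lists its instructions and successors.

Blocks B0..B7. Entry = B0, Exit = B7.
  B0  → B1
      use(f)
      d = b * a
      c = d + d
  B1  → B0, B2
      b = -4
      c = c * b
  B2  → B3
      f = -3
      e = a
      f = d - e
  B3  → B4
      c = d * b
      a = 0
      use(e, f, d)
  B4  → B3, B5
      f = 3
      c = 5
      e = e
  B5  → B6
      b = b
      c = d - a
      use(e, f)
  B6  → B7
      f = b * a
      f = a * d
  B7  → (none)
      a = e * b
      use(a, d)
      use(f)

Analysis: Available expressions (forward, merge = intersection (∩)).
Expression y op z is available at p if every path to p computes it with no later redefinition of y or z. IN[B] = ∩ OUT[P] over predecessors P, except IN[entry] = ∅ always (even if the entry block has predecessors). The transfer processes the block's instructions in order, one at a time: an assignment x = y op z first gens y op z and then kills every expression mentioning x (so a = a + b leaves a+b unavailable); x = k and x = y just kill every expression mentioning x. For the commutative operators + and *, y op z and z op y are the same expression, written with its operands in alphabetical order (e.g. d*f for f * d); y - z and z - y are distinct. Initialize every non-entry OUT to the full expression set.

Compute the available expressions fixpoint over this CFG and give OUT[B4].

Converged values:
  B0:   IN={}   OUT={a*b, d+d}
  B1:   IN={a*b, d+d}   OUT={d+d}
  B2:   IN={d+d}   OUT={d+d, d-e}
  B3:   IN={d+d}   OUT={b*d, d+d}
  B4:   IN={b*d, d+d}   OUT={b*d, d+d}
  B5:   IN={b*d, d+d}   OUT={d+d, d-a}
  B6:   IN={d+d, d-a}   OUT={a*b, a*d, d+d, d-a}
  B7:   IN={a*b, a*d, d+d, d-a}   OUT={b*e, d+d}

Merge at B4: IN[B4] = OUT[B3] = {b*d, d+d}
Applying B4's transfer function to that IN value gives OUT[B4] (row B4 above).

Answer: {b*d, d+d}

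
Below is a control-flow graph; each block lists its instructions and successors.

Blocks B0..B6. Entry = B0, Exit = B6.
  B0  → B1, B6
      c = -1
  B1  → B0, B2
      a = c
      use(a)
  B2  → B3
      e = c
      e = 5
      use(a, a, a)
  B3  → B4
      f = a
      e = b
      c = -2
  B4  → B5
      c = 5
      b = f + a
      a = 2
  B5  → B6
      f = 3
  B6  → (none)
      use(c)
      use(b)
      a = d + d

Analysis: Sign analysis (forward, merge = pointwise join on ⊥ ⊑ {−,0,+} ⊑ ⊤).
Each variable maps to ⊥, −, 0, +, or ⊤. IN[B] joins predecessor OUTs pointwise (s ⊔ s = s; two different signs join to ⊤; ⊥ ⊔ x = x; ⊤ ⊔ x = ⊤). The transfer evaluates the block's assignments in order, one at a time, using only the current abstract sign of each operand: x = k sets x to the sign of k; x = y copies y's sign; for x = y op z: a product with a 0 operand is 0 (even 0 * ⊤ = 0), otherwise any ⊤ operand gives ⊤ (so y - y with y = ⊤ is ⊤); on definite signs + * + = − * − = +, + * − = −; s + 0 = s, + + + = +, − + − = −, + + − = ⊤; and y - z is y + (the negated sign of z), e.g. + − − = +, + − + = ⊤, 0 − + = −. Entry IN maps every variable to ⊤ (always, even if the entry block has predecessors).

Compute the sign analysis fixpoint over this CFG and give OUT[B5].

Answer: {a: +, b: -, c: +, d: ⊤, e: ⊤, f: +}

Trace:
Converged values:
  B0: | IN=(all ⊤) | OUT={c:-; rest ⊤}
  B1: | IN={c:-; rest ⊤} | OUT={a:-, c:-; rest ⊤}
  B2: | IN={a:-, c:-; rest ⊤} | OUT={a:-, c:-, e:+; rest ⊤}
  B3: | IN={a:-, c:-, e:+; rest ⊤} | OUT={a:-, c:-, f:-; rest ⊤}
  B4: | IN={a:-, c:-, f:-; rest ⊤} | OUT={a:+, b:-, c:+, f:-; rest ⊤}
  B5: | IN={a:+, b:-, c:+, f:-; rest ⊤} | OUT={a:+, b:-, c:+, f:+; rest ⊤}
  B6: | IN=(all ⊤) | OUT=(all ⊤)

Merge at B5: IN[B5] = OUT[B4] = {a: +, b: -, c: +, d: ⊤, e: ⊤, f: -}
Applying B5's transfer function to that IN value gives OUT[B5] (row B5 above).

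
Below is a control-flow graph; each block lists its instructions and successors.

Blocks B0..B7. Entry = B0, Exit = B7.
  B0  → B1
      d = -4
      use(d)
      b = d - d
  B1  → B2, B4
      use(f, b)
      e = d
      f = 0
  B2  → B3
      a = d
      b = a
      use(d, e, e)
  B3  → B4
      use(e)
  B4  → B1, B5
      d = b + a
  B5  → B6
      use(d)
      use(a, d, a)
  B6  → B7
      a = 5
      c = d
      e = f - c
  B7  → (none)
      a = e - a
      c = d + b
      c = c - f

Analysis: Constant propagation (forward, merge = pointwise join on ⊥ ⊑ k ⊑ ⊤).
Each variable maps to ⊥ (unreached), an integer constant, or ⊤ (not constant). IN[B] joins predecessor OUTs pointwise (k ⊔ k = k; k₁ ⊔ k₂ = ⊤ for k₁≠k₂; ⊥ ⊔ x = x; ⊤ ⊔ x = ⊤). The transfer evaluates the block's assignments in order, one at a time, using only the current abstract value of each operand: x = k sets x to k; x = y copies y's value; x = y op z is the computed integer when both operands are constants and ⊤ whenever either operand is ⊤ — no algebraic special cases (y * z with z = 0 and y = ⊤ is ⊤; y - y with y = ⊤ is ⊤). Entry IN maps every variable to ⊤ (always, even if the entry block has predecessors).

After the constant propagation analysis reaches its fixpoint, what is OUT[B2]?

Answer: {a: ⊤, b: ⊤, c: ⊤, d: ⊤, e: ⊤, f: 0}

Working:
Per-block solution:
  B0:   IN=(all ⊤)   OUT={b:0, d:-4; rest ⊤}
  B1:   IN=(all ⊤)   OUT={f:0; rest ⊤}
  B2:   IN={f:0; rest ⊤}   OUT={f:0; rest ⊤}
  B3:   IN={f:0; rest ⊤}   OUT={f:0; rest ⊤}
  B4:   IN={f:0; rest ⊤}   OUT={f:0; rest ⊤}
  B5:   IN={f:0; rest ⊤}   OUT={f:0; rest ⊤}
  B6:   IN={f:0; rest ⊤}   OUT={a:5, f:0; rest ⊤}
  B7:   IN={a:5, f:0; rest ⊤}   OUT={f:0; rest ⊤}

Merge at B2: IN[B2] = OUT[B1] = {a: ⊤, b: ⊤, c: ⊤, d: ⊤, e: ⊤, f: 0}
Applying B2's transfer function to that IN value gives OUT[B2] (row B2 above).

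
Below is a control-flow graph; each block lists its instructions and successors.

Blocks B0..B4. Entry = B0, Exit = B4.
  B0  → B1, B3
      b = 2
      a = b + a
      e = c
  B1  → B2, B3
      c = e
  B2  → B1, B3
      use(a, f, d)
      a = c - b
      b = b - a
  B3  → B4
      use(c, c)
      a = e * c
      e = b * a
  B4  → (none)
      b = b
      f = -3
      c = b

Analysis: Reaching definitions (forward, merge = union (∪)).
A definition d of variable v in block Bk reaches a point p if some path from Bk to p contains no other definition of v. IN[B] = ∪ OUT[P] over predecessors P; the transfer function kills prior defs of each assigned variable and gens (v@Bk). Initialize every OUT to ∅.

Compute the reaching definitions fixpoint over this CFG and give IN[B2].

Per-block solution:
  B0:  IN={}  OUT={a@B0, b@B0, e@B0}
  B1:  IN={a@B0, a@B2, b@B0, b@B2, c@B1, e@B0}  OUT={a@B0, a@B2, b@B0, b@B2, c@B1, e@B0}
  B2:  IN={a@B0, a@B2, b@B0, b@B2, c@B1, e@B0}  OUT={a@B2, b@B2, c@B1, e@B0}
  B3:  IN={a@B0, a@B2, b@B0, b@B2, c@B1, e@B0}  OUT={a@B3, b@B0, b@B2, c@B1, e@B3}
  B4:  IN={a@B3, b@B0, b@B2, c@B1, e@B3}  OUT={a@B3, b@B4, c@B4, e@B3, f@B4}

Merge at B2: IN[B2] = OUT[B1] = {a@B0, a@B2, b@B0, b@B2, c@B1, e@B0}

Answer: {a@B0, a@B2, b@B0, b@B2, c@B1, e@B0}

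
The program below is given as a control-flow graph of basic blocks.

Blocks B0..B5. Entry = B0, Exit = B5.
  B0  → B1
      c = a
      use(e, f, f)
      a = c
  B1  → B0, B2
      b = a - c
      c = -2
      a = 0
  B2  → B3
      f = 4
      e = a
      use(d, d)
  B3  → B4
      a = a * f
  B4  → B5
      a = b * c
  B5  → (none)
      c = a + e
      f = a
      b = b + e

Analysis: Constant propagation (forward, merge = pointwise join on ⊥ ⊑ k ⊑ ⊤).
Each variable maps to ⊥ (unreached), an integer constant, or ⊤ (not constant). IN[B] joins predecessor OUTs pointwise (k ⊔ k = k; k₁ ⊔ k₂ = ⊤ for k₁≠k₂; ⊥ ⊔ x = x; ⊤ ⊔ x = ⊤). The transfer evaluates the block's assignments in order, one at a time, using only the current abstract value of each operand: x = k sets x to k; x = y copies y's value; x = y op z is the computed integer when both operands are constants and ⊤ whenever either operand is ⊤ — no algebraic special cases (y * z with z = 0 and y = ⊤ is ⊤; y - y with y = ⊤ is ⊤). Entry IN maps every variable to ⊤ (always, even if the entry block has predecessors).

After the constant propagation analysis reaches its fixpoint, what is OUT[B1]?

Answer: {a: 0, b: ⊤, c: -2, d: ⊤, e: ⊤, f: ⊤}

Derivation:
Converged values:
  B0:  IN=(all ⊤)  OUT=(all ⊤)
  B1:  IN=(all ⊤)  OUT={a:0, c:-2; rest ⊤}
  B2:  IN={a:0, c:-2; rest ⊤}  OUT={a:0, c:-2, e:0, f:4; rest ⊤}
  B3:  IN={a:0, c:-2, e:0, f:4; rest ⊤}  OUT={a:0, c:-2, e:0, f:4; rest ⊤}
  B4:  IN={a:0, c:-2, e:0, f:4; rest ⊤}  OUT={c:-2, e:0, f:4; rest ⊤}
  B5:  IN={c:-2, e:0, f:4; rest ⊤}  OUT={e:0; rest ⊤}

Merge at B1: IN[B1] = OUT[B0] = {a: ⊤, b: ⊤, c: ⊤, d: ⊤, e: ⊤, f: ⊤}
Applying B1's transfer function to that IN value gives OUT[B1] (row B1 above).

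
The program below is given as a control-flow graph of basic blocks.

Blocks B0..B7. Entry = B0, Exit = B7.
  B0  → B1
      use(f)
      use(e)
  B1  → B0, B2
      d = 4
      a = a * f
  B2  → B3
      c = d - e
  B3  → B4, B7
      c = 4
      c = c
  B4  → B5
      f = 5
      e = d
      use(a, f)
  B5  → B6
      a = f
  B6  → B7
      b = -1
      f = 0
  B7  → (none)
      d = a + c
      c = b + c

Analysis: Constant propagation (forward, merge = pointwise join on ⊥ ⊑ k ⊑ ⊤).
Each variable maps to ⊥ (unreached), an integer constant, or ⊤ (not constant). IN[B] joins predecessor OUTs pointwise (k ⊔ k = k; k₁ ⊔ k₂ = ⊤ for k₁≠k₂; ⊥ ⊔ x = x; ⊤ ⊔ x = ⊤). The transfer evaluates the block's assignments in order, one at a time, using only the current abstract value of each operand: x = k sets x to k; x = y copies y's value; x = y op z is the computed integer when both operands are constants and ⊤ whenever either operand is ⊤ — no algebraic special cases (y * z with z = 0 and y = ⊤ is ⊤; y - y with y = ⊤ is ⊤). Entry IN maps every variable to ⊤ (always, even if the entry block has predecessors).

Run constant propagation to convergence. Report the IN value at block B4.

Answer: {a: ⊤, b: ⊤, c: 4, d: 4, e: ⊤, f: ⊤}

Derivation:
Per-block solution:
  B0:  IN=(all ⊤)  OUT=(all ⊤)
  B1:  IN=(all ⊤)  OUT={d:4; rest ⊤}
  B2:  IN={d:4; rest ⊤}  OUT={d:4; rest ⊤}
  B3:  IN={d:4; rest ⊤}  OUT={c:4, d:4; rest ⊤}
  B4:  IN={c:4, d:4; rest ⊤}  OUT={c:4, d:4, e:4, f:5; rest ⊤}
  B5:  IN={c:4, d:4, e:4, f:5; rest ⊤}  OUT={a:5, c:4, d:4, e:4, f:5; rest ⊤}
  B6:  IN={a:5, c:4, d:4, e:4, f:5; rest ⊤}  OUT={a:5, b:-1, c:4, d:4, e:4, f:0; rest ⊤}
  B7:  IN={c:4, d:4; rest ⊤}  OUT=(all ⊤)

Merge at B4: IN[B4] = OUT[B3] = {a: ⊤, b: ⊤, c: 4, d: 4, e: ⊤, f: ⊤}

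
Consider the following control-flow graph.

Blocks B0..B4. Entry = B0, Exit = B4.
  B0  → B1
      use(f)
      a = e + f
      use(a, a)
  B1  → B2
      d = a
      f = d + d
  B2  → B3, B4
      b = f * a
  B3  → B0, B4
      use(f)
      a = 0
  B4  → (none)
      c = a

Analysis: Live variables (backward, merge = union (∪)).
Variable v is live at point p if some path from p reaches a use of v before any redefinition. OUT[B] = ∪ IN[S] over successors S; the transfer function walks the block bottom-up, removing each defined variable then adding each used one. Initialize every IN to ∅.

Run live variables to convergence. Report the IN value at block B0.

Converged values:
  B0: | IN={e, f} | OUT={a, e}
  B1: | IN={a, e} | OUT={a, e, f}
  B2: | IN={a, e, f} | OUT={a, e, f}
  B3: | IN={e, f} | OUT={a, e, f}
  B4: | IN={a} | OUT={}

Merge at B0: OUT[B0] = IN[B1] = {a, e}
Applying B0's transfer function to that OUT value gives IN[B0] (row B0 above).

Answer: {e, f}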